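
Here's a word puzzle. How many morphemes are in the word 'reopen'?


Decomposition: re- (prefix) + open (root) = 2 morpheme(s)

2 morphemes


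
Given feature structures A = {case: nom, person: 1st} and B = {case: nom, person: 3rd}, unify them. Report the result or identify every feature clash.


Compare features:
case: A=nom vs B=nom -> unified: nom
person: A=1st vs B=3rd -> CLASH
Clash detected on feature 'person' (1st vs 3rd); unification fails.

CLASH on 'person' (1st vs 3rd)


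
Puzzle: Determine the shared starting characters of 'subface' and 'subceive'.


Compare from the start: 3 characters match: 'sub'. Mismatch at position 4: 'f' vs 'c'.

sub


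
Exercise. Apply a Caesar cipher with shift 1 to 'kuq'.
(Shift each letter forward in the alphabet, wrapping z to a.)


Shift each letter by 1: k -> l, u -> v, q -> r. Result: 'lvr'.

lvr


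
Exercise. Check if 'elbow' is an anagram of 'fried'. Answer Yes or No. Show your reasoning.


Sorted letters of 'elbow': 'below'
Sorted letters of 'fried': 'defir'
They do not match.

No


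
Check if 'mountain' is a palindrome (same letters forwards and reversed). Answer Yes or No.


Forward: 'mountain'
Reversed: 'niatnuom'
They differ.

No


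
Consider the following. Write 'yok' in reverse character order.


Reverse 'yok' character by character: 'koy'.

koy


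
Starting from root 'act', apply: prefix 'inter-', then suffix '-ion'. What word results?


Step 1: Add prefix 'inter-' to 'act' = 'interact'
Step 2: Add suffix '-ion' to 'interact' = 'interaction'

interaction


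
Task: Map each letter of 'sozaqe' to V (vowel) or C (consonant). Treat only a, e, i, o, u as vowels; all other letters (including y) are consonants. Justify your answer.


Letter mapping: s = C, o = V, z = C, a = V, q = C, e = V.

CVCVCV


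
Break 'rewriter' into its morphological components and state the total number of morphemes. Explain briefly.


Step 1: Identify prefix: 're' (meaning: again)
Step 2: Identify root: 'write'
Step 3: Identify suffix(es): 'er'
Decomposition: re- (prefix: again) + write (root) + -er (suffix: one who)
Total morphemes: 3

3 morphemes (re- (prefix: again) + write (root) + -er (suffix: one who))


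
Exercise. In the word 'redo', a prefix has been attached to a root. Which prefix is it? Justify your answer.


The word 'redo' = 're' (prefix) + 'do' (root). The prefix is 're'.

re


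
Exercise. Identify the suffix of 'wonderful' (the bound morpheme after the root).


The word 'wonderful' = 'wonder' (root) + '-ful' (suffix). The suffix is '-ful'.

ful


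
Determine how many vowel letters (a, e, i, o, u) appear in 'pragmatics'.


Vowels in 'pragmatics': a, a, i = 3 vowels.

3


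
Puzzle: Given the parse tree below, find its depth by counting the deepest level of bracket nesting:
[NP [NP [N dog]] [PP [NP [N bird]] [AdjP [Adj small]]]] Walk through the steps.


Count bracket nesting levels:
'[' at pos 0: depth = 1
'[' at pos 4: depth = 2
'[' at pos 8: depth = 3
'[' at pos 17: depth = 2
'[' at pos 21: depth = 3
'[' at pos 25: depth = 4
'[' at pos 35: depth = 3
'[' at pos 41: depth = 4
Maximum depth reached: 4

4


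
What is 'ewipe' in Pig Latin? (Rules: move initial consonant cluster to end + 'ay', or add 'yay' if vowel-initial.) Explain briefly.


'ewipe' starts with a vowel, so add 'yay': 'ewipeyay'.

ewipeyay


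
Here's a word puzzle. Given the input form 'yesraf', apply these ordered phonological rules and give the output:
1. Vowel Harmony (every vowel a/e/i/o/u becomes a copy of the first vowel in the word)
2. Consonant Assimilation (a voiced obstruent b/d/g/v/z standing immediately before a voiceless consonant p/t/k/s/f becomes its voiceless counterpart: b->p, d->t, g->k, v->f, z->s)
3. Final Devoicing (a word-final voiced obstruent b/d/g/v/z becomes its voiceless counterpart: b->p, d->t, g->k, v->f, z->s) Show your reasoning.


Starting form: 'yesraf'
Rule 1: Vowel Harmony: all vowels become 'e' (matching first vowel). 'yesraf' -> 'yesref'
Rule 2: Consonant Assimilation: no voiced obstruent (b/d/g/v/z) stands immediately before a voiceless consonant (p/t/k/s/f). No change.
Rule 3: Final Devoicing: final consonant 'f' is not one of the voiced obstruents b/d/g/v/z. No change.
Final form: 'yesref'

yesref


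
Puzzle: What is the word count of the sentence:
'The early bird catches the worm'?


Split into words: The | early | bird | catches | the | worm = 6 words.

6


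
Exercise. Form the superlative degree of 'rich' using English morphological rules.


Apply superlative formation (add -est): 'rich' -> 'richest'.

richest


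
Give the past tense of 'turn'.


Apply rule: Add -ed. 'turn' becomes 'turned'.

turned


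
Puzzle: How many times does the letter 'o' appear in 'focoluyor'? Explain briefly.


Letter 'o' in 'focoluyor': found at position(s) 2, 4, 8 = 3 occurrence(s).

3


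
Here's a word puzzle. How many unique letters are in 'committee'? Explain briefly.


Unique letters in 'committee': {c, e, i, m, o, t} = 6 distinct letters.

6


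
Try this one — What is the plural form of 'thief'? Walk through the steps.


Apply rule: Change -f to -ves. 'thief' becomes 'thieves'.

thieves


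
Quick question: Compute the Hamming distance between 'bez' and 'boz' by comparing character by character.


Alignment:
Position 1: 'b' vs 'b' = match
Position 2: 'e' vs 'o' = DIFFER
Position 3: 'z' vs 'z' = match
Total differences: 1

1


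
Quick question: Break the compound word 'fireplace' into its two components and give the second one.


Split 'fireplace' into 'fire' + 'place'. The second part is 'place'.

place


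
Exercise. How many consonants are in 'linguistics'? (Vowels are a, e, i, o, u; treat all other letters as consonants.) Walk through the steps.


Consonants in 'linguistics': l, n, g, s, t, c, s = 7 consonants.

7


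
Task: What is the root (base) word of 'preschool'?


Remove prefix 'pre' from 'preschool' to get root 'school'.

school


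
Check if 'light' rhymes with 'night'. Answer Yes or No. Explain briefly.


Rime (stressed vowel + following sounds) of 'light': -ight = /aɪt/
Rime of 'night': -ight = /aɪt/
/aɪt/ and /aɪt/ are the same ending sound, so the words rhyme.

Yes


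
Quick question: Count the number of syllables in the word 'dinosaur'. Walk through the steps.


Break 'dinosaur' into syllables: di-no-saur -> di | no | saur = 3 syllables

3 syllables


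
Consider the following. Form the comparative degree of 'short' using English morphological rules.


Apply comparative formation (add -er): 'short' -> 'shorter'.

shorter


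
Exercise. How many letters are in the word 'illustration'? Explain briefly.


Spell out 'illustration' and number each letter: i(1), l(2), l(3), u(4), s(5), t(6), r(7), a(8), t(9), i(10), o(11), n(12). Total: 12 letters.

12


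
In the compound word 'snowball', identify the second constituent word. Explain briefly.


Split 'snowball' into 'snow' + 'ball'. The second part is 'ball'.

ball


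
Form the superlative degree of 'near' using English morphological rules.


Apply superlative formation (add -est): 'near' -> 'nearest'.

nearest


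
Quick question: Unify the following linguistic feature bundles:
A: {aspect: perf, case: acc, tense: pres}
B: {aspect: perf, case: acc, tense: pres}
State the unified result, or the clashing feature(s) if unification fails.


Compare features:
aspect: A=perf vs B=perf -> unified: perf
case: A=acc vs B=acc -> unified: acc
tense: A=pres vs B=pres -> unified: pres
No clashes found.

Unified: {aspect: perf, case: acc, tense: pres}


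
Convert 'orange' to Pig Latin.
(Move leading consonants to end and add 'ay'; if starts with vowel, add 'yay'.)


'orange' starts with a vowel, so add 'yay': 'orangeyay'.

orangeyay


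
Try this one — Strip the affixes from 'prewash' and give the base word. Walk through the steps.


Remove prefix 'pre' from 'prewash' to get root 'wash'.

wash


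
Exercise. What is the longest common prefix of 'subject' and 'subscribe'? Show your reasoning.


Compare from the start: 3 characters match: 'sub'. Mismatch at position 4: 'j' vs 's'.

sub


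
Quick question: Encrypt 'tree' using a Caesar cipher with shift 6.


Shift each letter by 6: t -> z, r -> x, e -> k, e -> k. Result: 'zxkk'.

zxkk


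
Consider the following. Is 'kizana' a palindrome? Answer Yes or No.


Forward: 'kizana'
Reversed: 'anazik'
They differ.

No


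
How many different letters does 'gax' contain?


Unique letters in 'gax': {a, g, x} = 3 distinct letters.

3


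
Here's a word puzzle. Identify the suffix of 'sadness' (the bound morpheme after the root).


The word 'sadness' = 'sad' (root) + '-ness' (suffix). The suffix is '-ness'.

ness


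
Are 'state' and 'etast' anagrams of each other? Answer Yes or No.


Sorted letters of 'state': 'aestt'
Sorted letters of 'etast': 'aestt'
They match.

Yes


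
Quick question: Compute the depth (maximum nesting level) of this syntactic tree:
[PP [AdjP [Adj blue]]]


Count bracket nesting levels:
'[' at pos 0: depth = 1
'[' at pos 4: depth = 2
'[' at pos 10: depth = 3
Maximum depth reached: 3

3


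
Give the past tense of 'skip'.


Apply rule: Double final consonant and add -ed. 'skip' becomes 'skipped'.

skipped


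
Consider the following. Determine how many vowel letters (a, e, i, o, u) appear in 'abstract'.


Vowels in 'abstract': a, a = 2 vowels.

2


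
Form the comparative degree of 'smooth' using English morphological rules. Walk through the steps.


Apply comparative formation (add -er): 'smooth' -> 'smoother'.

smoother


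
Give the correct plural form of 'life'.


Apply rule: Change -fe to -ves. 'life' becomes 'lives'.

lives


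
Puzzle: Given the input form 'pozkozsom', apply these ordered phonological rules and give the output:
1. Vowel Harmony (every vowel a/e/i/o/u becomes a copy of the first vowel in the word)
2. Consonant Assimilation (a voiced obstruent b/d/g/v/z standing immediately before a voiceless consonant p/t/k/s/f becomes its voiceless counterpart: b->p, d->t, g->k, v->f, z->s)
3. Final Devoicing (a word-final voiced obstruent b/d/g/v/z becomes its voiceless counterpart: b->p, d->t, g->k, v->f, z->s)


Starting form: 'pozkozsom'
Rule 1: Vowel Harmony: all vowels already match. No change.
Rule 2: Consonant Assimilation: voiced obstruent before voiceless consonant becomes voiceless ('zk' -> 'sk', 'zs' -> 'ss'). 'pozkozsom' -> 'poskossom'
Rule 3: Final Devoicing: final consonant 'm' is not one of the voiced obstruents b/d/g/v/z. No change.
Final form: 'poskossom'

poskossom


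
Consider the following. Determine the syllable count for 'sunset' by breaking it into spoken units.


Break 'sunset' into syllables: sun-set -> sun | set = 2 syllables

2 syllables


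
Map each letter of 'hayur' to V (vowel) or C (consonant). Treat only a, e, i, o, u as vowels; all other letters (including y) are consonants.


Letter mapping: h = C, a = V, y = C, u = V, r = C.

CVCVC


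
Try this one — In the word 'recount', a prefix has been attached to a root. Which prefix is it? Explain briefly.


The word 'recount' = 're' (prefix) + 'count' (root). The prefix is 're'.

re


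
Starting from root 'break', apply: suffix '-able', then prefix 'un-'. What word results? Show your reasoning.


Step 1: Add suffix '-able' to 'break' = 'breakable'
Step 2: Add prefix 'un-' to 'breakable' = 'unbreakable'

unbreakable


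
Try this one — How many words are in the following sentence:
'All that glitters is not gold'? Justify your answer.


Split into words: All | that | glitters | is | not | gold = 6 words.

6


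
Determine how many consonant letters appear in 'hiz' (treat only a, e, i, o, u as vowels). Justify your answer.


Consonants in 'hiz': h, z = 2 consonants.

2


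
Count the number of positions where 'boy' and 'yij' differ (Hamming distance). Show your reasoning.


Alignment:
Position 1: 'b' vs 'y' = DIFFER
Position 2: 'o' vs 'i' = DIFFER
Position 3: 'y' vs 'j' = DIFFER
Total differences: 3

3


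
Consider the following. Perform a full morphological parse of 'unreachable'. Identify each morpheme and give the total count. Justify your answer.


Step 1: Identify prefix: 'un' (meaning: not/reverse)
Step 2: Identify root: 'reach'
Step 3: Identify suffix(es): 'able'
Decomposition: un- (prefix: not/reverse) + reach (root) + -able (suffix: capable of)
Total morphemes: 3

3 morphemes (un- (prefix: not/reverse) + reach (root) + -able (suffix: capable of))


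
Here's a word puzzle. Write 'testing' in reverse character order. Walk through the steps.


Reverse 'testing' character by character: 'gnitset'.

gnitset


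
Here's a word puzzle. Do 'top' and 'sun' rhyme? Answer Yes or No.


Rime (stressed vowel + following sounds) of 'top': -op = /ɒp/
Rime of 'sun': -un = /ʌn/
/ɒp/ and /ʌn/ are different ending sounds, so the words do not rhyme.

No


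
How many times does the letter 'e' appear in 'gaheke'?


Letter 'e' in 'gaheke': found at position(s) 4, 6 = 2 occurrence(s).

2


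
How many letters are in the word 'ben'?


Spell out 'ben' and number each letter: b(1), e(2), n(3). Total: 3 letters.

3


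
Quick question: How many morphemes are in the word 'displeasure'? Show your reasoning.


Decomposition: dis- (prefix) + please (root) + -ure (suffix) = 3 morpheme(s)

3 morphemes


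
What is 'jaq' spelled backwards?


Reverse 'jaq' character by character: 'qaj'.

qaj


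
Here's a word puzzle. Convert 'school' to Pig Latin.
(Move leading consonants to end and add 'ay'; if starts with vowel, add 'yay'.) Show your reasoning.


'school': move consonant cluster 'sch' to end and add 'ay': 'oolschay'.

oolschay


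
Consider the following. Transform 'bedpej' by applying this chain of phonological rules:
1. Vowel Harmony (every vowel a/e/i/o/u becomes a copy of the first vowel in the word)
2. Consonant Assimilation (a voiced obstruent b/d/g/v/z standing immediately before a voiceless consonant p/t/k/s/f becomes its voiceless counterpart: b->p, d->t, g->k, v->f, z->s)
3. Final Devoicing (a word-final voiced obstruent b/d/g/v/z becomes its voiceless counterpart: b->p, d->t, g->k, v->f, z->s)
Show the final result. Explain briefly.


Starting form: 'bedpej'
Rule 1: Vowel Harmony: all vowels already match. No change.
Rule 2: Consonant Assimilation: voiced obstruent before voiceless consonant becomes voiceless ('dp' -> 'tp'). 'bedpej' -> 'betpej'
Rule 3: Final Devoicing: final consonant 'j' is not one of the voiced obstruents b/d/g/v/z. No change.
Final form: 'betpej'

betpej


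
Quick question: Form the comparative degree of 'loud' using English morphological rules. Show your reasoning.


Apply comparative formation (add -er): 'loud' -> 'louder'.

louder


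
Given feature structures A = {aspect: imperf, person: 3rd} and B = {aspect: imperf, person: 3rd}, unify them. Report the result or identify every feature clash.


Compare features:
aspect: A=imperf vs B=imperf -> unified: imperf
person: A=3rd vs B=3rd -> unified: 3rd
No clashes found.

Unified: {aspect: imperf, person: 3rd}


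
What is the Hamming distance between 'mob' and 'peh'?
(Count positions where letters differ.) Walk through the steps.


Alignment:
Position 1: 'm' vs 'p' = DIFFER
Position 2: 'o' vs 'e' = DIFFER
Position 3: 'b' vs 'h' = DIFFER
Total differences: 3

3


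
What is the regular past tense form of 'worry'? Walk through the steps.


Apply rule: Change -y to -ied. 'worry' becomes 'worried'.

worried


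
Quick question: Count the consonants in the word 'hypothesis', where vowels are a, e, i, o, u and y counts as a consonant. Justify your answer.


Consonants in 'hypothesis': h, y, p, t, h, s, s = 7 consonants.

7


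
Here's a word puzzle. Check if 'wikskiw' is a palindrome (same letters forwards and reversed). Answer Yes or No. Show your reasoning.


Forward: 'wikskiw'
Reversed: 'wikskiw'
They are identical.

Yes


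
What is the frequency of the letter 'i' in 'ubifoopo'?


Letter 'i' in 'ubifoopo': found at position(s) 3 = 1 occurrence(s).

1


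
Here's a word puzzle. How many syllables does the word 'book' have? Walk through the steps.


Break 'book' into syllables: book -> book = 1 syllable

1 syllable


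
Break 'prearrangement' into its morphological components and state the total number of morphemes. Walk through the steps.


Step 1: Identify prefix: 'pre' (meaning: before)
Step 2: Identify root: 'arrange'
Step 3: Identify suffix(es): 'ment'
Decomposition: pre- (prefix: before) + arrange (root) + -ment (suffix: action/result)
Total morphemes: 3

3 morphemes (pre- (prefix: before) + arrange (root) + -ment (suffix: action/result))


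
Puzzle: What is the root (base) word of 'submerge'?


Remove prefix 'sub' from 'submerge' to get root 'merge'.

merge


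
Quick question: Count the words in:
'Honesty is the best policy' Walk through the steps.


Split into words: Honesty | is | the | best | policy = 5 words.

5


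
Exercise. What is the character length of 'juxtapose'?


Spell out 'juxtapose' and number each letter: j(1), u(2), x(3), t(4), a(5), p(6), o(7), s(8), e(9). Total: 9 letters.

9


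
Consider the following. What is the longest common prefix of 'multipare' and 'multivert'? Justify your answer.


Compare from the start: 5 characters match: 'multi'. Mismatch at position 6: 'p' vs 'v'.

multi


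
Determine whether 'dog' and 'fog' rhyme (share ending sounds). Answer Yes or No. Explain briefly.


Rime (stressed vowel + following sounds) of 'dog': -og = /ɒg/
Rime of 'fog': -og = /ɒg/
/ɒg/ and /ɒg/ are the same ending sound, so the words rhyme.

Yes


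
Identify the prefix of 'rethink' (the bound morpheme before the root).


The word 'rethink' = 're' (prefix) + 'think' (root). The prefix is 're'.

re


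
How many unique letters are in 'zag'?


Unique letters in 'zag': {a, g, z} = 3 distinct letters.

3


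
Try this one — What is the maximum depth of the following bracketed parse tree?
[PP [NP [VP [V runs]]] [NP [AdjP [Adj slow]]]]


Count bracket nesting levels:
'[' at pos 0: depth = 1
'[' at pos 4: depth = 2
'[' at pos 8: depth = 3
'[' at pos 12: depth = 4
'[' at pos 23: depth = 2
'[' at pos 27: depth = 3
'[' at pos 33: depth = 4
Maximum depth reached: 4

4


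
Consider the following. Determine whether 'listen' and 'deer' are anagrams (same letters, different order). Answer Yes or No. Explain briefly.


Sorted letters of 'listen': 'eilnst'
Sorted letters of 'deer': 'deer'
They do not match.

No


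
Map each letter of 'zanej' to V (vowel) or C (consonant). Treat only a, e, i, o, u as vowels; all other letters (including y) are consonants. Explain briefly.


Letter mapping: z = C, a = V, n = C, e = V, j = C.

CVCVC


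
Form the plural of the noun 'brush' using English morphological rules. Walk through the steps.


Apply rule: Add -es (sibilant/fricative ending). 'brush' becomes 'brushes'.

brushes


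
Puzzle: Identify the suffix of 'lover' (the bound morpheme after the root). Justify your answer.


The word 'lover' = 'love' (root) + '-er' (suffix). The suffix is '-er'.

er


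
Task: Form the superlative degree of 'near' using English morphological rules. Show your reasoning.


Apply superlative formation (add -est): 'near' -> 'nearest'.

nearest


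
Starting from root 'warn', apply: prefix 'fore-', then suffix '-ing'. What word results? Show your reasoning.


Step 1: Add prefix 'fore-' to 'warn' = 'forewarn'
Step 2: Add suffix '-ing' to 'forewarn' = 'forewarning'

forewarning


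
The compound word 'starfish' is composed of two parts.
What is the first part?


Split 'starfish' into 'star' + 'fish'. The first part is 'star'.

star


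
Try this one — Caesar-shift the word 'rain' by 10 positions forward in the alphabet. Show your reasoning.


Shift each letter by 10: r -> b, a -> k, i -> s, n -> x. Result: 'bksx'.

bksx


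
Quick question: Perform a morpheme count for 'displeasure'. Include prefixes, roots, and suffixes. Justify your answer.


Decomposition: dis- (prefix) + please (root) + -ure (suffix) = 3 morpheme(s)

3 morphemes


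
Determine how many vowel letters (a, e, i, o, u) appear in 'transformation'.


Vowels in 'transformation': a, o, a, i, o = 5 vowels.

5


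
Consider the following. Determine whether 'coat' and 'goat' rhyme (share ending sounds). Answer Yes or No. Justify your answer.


Rime (stressed vowel + following sounds) of 'coat': -oat = /oʊt/
Rime of 'goat': -oat = /oʊt/
/oʊt/ and /oʊt/ are the same ending sound, so the words rhyme.

Yes


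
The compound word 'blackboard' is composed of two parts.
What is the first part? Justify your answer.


Split 'blackboard' into 'black' + 'board'. The first part is 'black'.

black


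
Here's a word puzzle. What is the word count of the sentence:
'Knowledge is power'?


Split into words: Knowledge | is | power = 3 words.

3


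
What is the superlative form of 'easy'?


Apply superlative formation (consonant + y: change y to i, add -est): 'easy' -> 'easiest'.

easiest


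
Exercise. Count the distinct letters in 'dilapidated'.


Unique letters in 'dilapidated': {a, d, e, i, l, p, t} = 7 distinct letters.

7


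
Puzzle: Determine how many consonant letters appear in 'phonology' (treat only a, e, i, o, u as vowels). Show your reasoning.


Consonants in 'phonology': p, h, n, l, g, y = 6 consonants.

6


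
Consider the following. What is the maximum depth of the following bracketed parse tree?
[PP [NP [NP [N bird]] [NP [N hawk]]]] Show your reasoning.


Count bracket nesting levels:
'[' at pos 0: depth = 1
'[' at pos 4: depth = 2
'[' at pos 8: depth = 3
'[' at pos 12: depth = 4
'[' at pos 22: depth = 3
'[' at pos 26: depth = 4
Maximum depth reached: 4

4


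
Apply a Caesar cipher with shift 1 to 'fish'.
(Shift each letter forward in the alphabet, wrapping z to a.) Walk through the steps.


Shift each letter by 1: f -> g, i -> j, s -> t, h -> i. Result: 'gjti'.

gjti


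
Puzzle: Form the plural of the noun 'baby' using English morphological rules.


Apply rule: Change -y to -ies (consonant + y). 'baby' becomes 'babies'.

babies


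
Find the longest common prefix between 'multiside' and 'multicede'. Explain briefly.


Compare from the start: 5 characters match: 'multi'. Mismatch at position 6: 's' vs 'c'.

multi


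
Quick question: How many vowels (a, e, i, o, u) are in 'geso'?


Vowels in 'geso': e, o = 2 vowels.

2


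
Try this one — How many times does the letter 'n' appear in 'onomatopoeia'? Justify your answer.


Letter 'n' in 'onomatopoeia': found at position(s) 2 = 1 occurrence(s).

1


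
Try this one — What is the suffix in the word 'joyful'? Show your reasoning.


The word 'joyful' = 'joy' (root) + '-ful' (suffix). The suffix is '-ful'.

ful


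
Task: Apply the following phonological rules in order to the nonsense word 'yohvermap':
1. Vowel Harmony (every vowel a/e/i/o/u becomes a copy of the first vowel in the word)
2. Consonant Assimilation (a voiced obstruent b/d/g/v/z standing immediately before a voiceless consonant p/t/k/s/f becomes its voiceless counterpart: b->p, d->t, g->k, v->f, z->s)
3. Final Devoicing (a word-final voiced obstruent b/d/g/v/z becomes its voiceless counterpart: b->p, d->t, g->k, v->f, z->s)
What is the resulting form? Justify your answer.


Starting form: 'yohvermap'
Rule 1: Vowel Harmony: all vowels become 'o' (matching first vowel). 'yohvermap' -> 'yohvormop'
Rule 2: Consonant Assimilation: no voiced obstruent (b/d/g/v/z) stands immediately before a voiceless consonant (p/t/k/s/f). No change.
Rule 3: Final Devoicing: final consonant 'p' is not one of the voiced obstruents b/d/g/v/z. No change.
Final form: 'yohvormop'

yohvormop


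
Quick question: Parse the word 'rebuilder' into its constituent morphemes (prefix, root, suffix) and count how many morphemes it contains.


Step 1: Identify prefix: 're' (meaning: again)
Step 2: Identify root: 'build'
Step 3: Identify suffix(es): 'er'
Decomposition: re- (prefix: again) + build (root) + -er (suffix: one who)
Total morphemes: 3

3 morphemes (re- (prefix: again) + build (root) + -er (suffix: one who))


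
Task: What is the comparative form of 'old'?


Apply comparative formation (add -er): 'old' -> 'older'.

older


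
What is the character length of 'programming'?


Spell out 'programming' and number each letter: p(1), r(2), o(3), g(4), r(5), a(6), m(7), m(8), i(9), n(10), g(11). Total: 11 letters.

11


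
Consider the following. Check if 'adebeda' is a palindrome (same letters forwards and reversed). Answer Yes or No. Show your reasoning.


Forward: 'adebeda'
Reversed: 'adebeda'
They are identical.

Yes


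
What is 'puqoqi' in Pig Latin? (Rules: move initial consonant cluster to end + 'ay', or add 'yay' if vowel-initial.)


'puqoqi': move consonant cluster 'p' to end and add 'ay': 'uqoqipay'.

uqoqipay


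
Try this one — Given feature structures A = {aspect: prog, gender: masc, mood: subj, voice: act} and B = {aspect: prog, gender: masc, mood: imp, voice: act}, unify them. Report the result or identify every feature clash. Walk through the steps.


Compare features:
aspect: A=prog vs B=prog -> unified: prog
gender: A=masc vs B=masc -> unified: masc
mood: A=subj vs B=imp -> CLASH
voice: A=act vs B=act -> unified: act
Clash detected on feature 'mood' (subj vs imp); unification fails.

CLASH on 'mood' (subj vs imp)


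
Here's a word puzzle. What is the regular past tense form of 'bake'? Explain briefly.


Apply rule: Add -d (word ends in -e). 'bake' becomes 'baked'.

baked


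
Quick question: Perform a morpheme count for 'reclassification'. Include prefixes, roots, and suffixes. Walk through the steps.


Decomposition: re- (prefix) + class (root) + -ify (suffix) + -ation (suffix) = 4 morpheme(s)

4 morphemes


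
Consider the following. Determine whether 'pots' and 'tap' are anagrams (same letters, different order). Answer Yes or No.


Sorted letters of 'pots': 'opst'
Sorted letters of 'tap': 'apt'
They do not match.

No


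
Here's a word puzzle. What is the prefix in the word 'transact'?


The word 'transact' = 'trans' (prefix) + 'act' (root). The prefix is 'trans'.

trans


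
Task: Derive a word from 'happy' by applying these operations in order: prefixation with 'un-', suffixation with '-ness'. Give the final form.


Step 1: Add prefix 'un-' to 'happy' = 'unhappy'
Step 2: Add suffix '-ness' to 'unhappy' = 'unhappiness'

unhappiness


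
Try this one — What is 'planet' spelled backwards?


Reverse 'planet' character by character: 'tenalp'.

tenalp


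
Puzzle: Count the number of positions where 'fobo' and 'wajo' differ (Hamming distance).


Alignment:
Position 1: 'f' vs 'w' = DIFFER
Position 2: 'o' vs 'a' = DIFFER
Position 3: 'b' vs 'j' = DIFFER
Position 4: 'o' vs 'o' = match
Total differences: 3

3


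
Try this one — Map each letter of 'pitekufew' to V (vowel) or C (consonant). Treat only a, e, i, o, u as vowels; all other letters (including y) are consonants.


Letter mapping: p = C, i = V, t = C, e = V, k = C, u = V, f = C, e = V, w = C.

CVCVCVCVC


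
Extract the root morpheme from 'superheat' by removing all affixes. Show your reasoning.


Remove prefix 'super' from 'superheat' to get root 'heat'.

heat


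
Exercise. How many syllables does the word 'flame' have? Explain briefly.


Break 'flame' into syllables: flame -> flame = 1 syllable

1 syllable


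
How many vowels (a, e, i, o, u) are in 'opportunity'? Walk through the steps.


Vowels in 'opportunity': o, o, u, i = 4 vowels.

4


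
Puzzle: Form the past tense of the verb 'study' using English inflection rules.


Apply rule: Change -y to -ied. 'study' becomes 'studied'.

studied


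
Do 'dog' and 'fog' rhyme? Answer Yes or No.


Rime (stressed vowel + following sounds) of 'dog': -og = /ɒg/
Rime of 'fog': -og = /ɒg/
/ɒg/ and /ɒg/ are the same ending sound, so the words rhyme.

Yes


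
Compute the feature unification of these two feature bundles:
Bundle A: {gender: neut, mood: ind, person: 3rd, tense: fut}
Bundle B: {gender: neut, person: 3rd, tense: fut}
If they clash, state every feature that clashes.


Compare features:
gender: A=neut vs B=neut -> unified: neut
mood: A=ind vs B=_ -> unified: ind
person: A=3rd vs B=3rd -> unified: 3rd
tense: A=fut vs B=fut -> unified: fut
No clashes found.

Unified: {gender: neut, mood: ind, person: 3rd, tense: fut}


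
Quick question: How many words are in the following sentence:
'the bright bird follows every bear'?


Split into words: the | bright | bird | follows | every | bear = 6 words.

6


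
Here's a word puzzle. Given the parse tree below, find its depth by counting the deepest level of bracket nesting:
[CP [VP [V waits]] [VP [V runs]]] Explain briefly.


Count bracket nesting levels:
'[' at pos 0: depth = 1
'[' at pos 4: depth = 2
'[' at pos 8: depth = 3
'[' at pos 19: depth = 2
'[' at pos 23: depth = 3
Maximum depth reached: 3

3


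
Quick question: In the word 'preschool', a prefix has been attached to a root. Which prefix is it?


The word 'preschool' = 'pre' (prefix) + 'school' (root). The prefix is 'pre'.

pre


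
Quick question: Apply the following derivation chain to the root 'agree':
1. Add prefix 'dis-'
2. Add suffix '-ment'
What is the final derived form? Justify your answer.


Step 1: Add prefix 'dis-' to 'agree' = 'disagree'
Step 2: Add suffix '-ment' to 'disagree' = 'disagreement'

disagreement


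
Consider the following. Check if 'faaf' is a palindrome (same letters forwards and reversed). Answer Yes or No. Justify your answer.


Forward: 'faaf'
Reversed: 'faaf'
They are identical.

Yes


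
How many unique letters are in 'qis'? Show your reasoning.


Unique letters in 'qis': {i, q, s} = 3 distinct letters.

3


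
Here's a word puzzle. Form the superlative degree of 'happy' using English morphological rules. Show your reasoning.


Apply superlative formation (consonant + y: change y to i, add -est): 'happy' -> 'happiest'.

happiest


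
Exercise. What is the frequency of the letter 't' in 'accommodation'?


Letter 't' in 'accommodation': found at position(s) 10 = 1 occurrence(s).

1


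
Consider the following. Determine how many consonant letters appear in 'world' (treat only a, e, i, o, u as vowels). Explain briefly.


Consonants in 'world': w, r, l, d = 4 consonants.

4


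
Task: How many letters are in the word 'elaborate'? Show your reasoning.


Spell out 'elaborate' and number each letter: e(1), l(2), a(3), b(4), o(5), r(6), a(7), t(8), e(9). Total: 9 letters.

9


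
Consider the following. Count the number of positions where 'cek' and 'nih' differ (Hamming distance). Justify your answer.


Alignment:
Position 1: 'c' vs 'n' = DIFFER
Position 2: 'e' vs 'i' = DIFFER
Position 3: 'k' vs 'h' = DIFFER
Total differences: 3

3


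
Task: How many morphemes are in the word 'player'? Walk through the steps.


Decomposition: play (root) + -er (suffix) = 2 morpheme(s)

2 morphemes


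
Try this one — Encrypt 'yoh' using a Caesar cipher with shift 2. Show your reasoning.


Shift each letter by 2: y -> a, o -> q, h -> j. Result: 'aqj'.

aqj


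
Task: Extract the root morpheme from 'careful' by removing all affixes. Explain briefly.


Remove suffix '-ful' from 'careful' to get root 'care'.

care


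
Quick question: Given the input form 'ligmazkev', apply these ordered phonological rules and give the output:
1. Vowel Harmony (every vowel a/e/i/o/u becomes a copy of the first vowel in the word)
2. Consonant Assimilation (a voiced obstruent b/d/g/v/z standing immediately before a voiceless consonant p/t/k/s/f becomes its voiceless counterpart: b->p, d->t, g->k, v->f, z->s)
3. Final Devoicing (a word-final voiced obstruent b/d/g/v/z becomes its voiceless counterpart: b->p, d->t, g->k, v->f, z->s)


Starting form: 'ligmazkev'
Rule 1: Vowel Harmony: all vowels become 'i' (matching first vowel). 'ligmazkev' -> 'ligmizkiv'
Rule 2: Consonant Assimilation: voiced obstruent before voiceless consonant becomes voiceless ('zk' -> 'sk'). 'ligmizkiv' -> 'ligmiskiv'
Rule 3: Final Devoicing: word-final voiced obstruent 'v' becomes voiceless 'f'. 'ligmiskiv' -> 'ligmiskif'
Final form: 'ligmiskif'

ligmiskif


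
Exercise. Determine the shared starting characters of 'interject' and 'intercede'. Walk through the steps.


Compare from the start: 5 characters match: 'inter'. Mismatch at position 6: 'j' vs 'c'.

inter


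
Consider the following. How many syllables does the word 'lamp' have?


Break 'lamp' into syllables: lamp -> lamp = 1 syllable

1 syllable


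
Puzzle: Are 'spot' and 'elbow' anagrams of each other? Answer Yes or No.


Sorted letters of 'spot': 'opst'
Sorted letters of 'elbow': 'below'
They do not match.

No


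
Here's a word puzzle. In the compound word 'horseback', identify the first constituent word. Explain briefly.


Split 'horseback' into 'horse' + 'back'. The first part is 'horse'.

horse


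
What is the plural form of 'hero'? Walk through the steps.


Apply rule: Add -es (consonant + o). 'hero' becomes 'heroes'.

heroes


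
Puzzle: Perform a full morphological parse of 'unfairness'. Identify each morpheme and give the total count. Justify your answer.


Step 1: Identify prefix: 'un' (meaning: not/reverse)
Step 2: Identify root: 'fair'
Step 3: Identify suffix(es): 'ness'
Decomposition: un- (prefix: not/reverse) + fair (root) + -ness (suffix: state of)
Total morphemes: 3

3 morphemes (un- (prefix: not/reverse) + fair (root) + -ness (suffix: state of))


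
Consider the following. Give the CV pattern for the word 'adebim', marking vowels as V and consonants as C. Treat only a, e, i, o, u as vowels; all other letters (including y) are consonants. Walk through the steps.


Letter mapping: a = V, d = C, e = V, b = C, i = V, m = C.

VCVCVC


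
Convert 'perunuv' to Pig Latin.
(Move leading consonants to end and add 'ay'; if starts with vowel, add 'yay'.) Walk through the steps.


'perunuv': move consonant cluster 'p' to end and add 'ay': 'erunuvpay'.

erunuvpay


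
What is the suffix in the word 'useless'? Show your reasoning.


The word 'useless' = 'use' (root) + '-less' (suffix). The suffix is '-less'.

less


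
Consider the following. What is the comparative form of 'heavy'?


Apply comparative formation (consonant + y: change y to i, add -er): 'heavy' -> 'heavier'.

heavier


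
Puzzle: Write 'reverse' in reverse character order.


Reverse 'reverse' character by character: 'esrever'.

esrever


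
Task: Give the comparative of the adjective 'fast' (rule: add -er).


Apply comparative formation (add -er): 'fast' -> 'faster'.

faster


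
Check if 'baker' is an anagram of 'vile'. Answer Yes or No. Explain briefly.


Sorted letters of 'baker': 'abekr'
Sorted letters of 'vile': 'eilv'
They do not match.

No


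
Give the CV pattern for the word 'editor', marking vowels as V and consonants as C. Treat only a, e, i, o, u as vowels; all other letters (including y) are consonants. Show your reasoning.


Letter mapping: e = V, d = C, i = V, t = C, o = V, r = C.

VCVCVC


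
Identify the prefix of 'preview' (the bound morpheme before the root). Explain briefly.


The word 'preview' = 'pre' (prefix) + 'view' (root). The prefix is 'pre'.

pre


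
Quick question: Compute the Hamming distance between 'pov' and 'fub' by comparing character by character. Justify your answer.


Alignment:
Position 1: 'p' vs 'f' = DIFFER
Position 2: 'o' vs 'u' = DIFFER
Position 3: 'v' vs 'b' = DIFFER
Total differences: 3

3


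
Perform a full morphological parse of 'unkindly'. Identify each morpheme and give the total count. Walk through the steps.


Step 1: Identify prefix: 'un' (meaning: not/reverse)
Step 2: Identify root: 'kind'
Step 3: Identify suffix(es): 'ly'
Decomposition: un- (prefix: not/reverse) + kind (root) + -ly (suffix: in manner of)
Total morphemes: 3

3 morphemes (un- (prefix: not/reverse) + kind (root) + -ly (suffix: in manner of))


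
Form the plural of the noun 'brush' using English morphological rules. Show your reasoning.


Apply rule: Add -es (sibilant/fricative ending). 'brush' becomes 'brushes'.

brushes


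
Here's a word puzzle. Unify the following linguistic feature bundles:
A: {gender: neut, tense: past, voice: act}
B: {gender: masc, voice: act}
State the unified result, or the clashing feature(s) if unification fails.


Compare features:
gender: A=neut vs B=masc -> CLASH
tense: A=past vs B=_ -> unified: past
voice: A=act vs B=act -> unified: act
Clash detected on feature 'gender' (neut vs masc); unification fails.

CLASH on 'gender' (neut vs masc)


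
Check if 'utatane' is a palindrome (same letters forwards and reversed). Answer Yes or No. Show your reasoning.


Forward: 'utatane'
Reversed: 'enatatu'
They differ.

No


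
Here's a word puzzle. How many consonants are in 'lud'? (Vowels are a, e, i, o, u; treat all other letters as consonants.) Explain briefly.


Consonants in 'lud': l, d = 2 consonants.

2


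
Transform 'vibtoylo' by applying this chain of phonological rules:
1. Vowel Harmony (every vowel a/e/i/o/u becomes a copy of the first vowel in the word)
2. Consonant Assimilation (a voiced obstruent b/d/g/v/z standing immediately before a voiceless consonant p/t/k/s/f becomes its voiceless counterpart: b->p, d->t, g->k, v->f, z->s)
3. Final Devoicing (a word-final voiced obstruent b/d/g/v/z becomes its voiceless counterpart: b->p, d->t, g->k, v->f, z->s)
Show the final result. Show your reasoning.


Starting form: 'vibtoylo'
Rule 1: Vowel Harmony: all vowels become 'i' (matching first vowel). 'vibtoylo' -> 'vibtiyli'
Rule 2: Consonant Assimilation: voiced obstruent before voiceless consonant becomes voiceless ('bt' -> 'pt'). 'vibtiyli' -> 'viptiyli'
Rule 3: Final Devoicing: the word ends in the vowel 'i', not a consonant. No change.
Final form: 'viptiyli'

viptiyli


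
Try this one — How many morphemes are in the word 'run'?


Decomposition: run (free morpheme) = 1 morpheme(s)

1 morphemes


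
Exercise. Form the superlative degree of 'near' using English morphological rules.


Apply superlative formation (add -est): 'near' -> 'nearest'.

nearest


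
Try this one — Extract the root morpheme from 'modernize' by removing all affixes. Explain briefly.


Remove suffix '-ize' from 'modernize' to get root 'modern'.

modern


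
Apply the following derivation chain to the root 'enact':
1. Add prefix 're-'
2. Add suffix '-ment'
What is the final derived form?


Step 1: Add prefix 're-' to 'enact' = 'reenact'
Step 2: Add suffix '-ment' to 'reenact' = 'reenactment'

reenactment


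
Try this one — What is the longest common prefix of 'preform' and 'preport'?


Compare from the start: 3 characters match: 'pre'. Mismatch at position 4: 'f' vs 'p'.

pre


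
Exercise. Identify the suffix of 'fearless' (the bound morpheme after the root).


The word 'fearless' = 'fear' (root) + '-less' (suffix). The suffix is '-less'.

less


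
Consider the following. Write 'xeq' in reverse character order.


Reverse 'xeq' character by character: 'qex'.

qex


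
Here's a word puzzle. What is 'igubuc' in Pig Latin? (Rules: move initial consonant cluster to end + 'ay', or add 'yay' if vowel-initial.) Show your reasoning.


'igubuc' starts with a vowel, so add 'yay': 'igubucyay'.

igubucyay
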